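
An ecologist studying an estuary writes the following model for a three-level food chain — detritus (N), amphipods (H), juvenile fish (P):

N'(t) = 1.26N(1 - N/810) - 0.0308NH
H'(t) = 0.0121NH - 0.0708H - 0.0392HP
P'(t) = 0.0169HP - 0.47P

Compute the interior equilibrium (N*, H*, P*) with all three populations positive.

From dP/dt = 0: 0.0169H* = 0.47, so H* = 27.8.
From dN/dt = 0: 1.26(1 - N*/810) = 0.0308·27.8, giving N* = 810·(1 - 0.68) = 259.
From dH/dt = 0: 0.0121·259 - 0.0708 = 0.0392P*, so P* = 3.07/0.0392 = 78.2.

N* ≈ 259, H* ≈ 27.8, P* ≈ 78.2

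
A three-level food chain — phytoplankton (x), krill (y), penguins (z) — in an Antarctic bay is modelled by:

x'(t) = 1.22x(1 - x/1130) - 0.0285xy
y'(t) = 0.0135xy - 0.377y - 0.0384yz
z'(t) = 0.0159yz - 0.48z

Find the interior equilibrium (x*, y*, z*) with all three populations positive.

x* ≈ 333, y* ≈ 30.2, z* ≈ 107

From dz/dt = 0: 0.0159y* = 0.48, so y* = 30.2.
From dx/dt = 0: 1.22(1 - x*/1130) = 0.0285·30.2, giving x* = 1130·(1 - 0.705) = 333.
From dy/dt = 0: 0.0135·333 - 0.377 = 0.0384z*, so z* = 4.12/0.0384 = 107.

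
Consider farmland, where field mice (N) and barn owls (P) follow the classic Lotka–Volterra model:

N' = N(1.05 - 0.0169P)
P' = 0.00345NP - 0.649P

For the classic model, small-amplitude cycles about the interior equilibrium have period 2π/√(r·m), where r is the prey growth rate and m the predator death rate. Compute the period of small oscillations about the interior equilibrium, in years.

Here r = 1.05 and m = 0.649, so r·m = 0.681.
ω = √0.681 = 0.825 per year, hence T = 2π/ω ≈ 7.61 years.

T ≈ 7.61 years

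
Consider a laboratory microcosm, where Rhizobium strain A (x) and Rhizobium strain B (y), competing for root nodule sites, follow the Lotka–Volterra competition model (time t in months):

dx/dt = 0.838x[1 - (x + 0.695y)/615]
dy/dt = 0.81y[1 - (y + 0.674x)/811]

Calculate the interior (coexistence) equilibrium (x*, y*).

x* ≈ 96.6, y* ≈ 746

Setting both brackets to zero gives the nullclines x + 0.695y = 615 and 0.674x + y = 811.
Substituting y = 811 - 0.674x into the first: x(1 - 0.695·0.674) = 615 - 0.695·811.
So x* = 51.4/0.532 = 96.6, and then y* = 811 - 0.674·96.6 = 746.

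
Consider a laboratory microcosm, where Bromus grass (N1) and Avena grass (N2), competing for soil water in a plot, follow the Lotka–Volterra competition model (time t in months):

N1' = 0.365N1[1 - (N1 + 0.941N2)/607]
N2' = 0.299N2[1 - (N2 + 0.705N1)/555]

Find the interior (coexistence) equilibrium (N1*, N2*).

Setting both brackets to zero gives the nullclines N1 + 0.941N2 = 607 and 0.705N1 + N2 = 555.
Substituting N2 = 555 - 0.705N1 into the first: N1(1 - 0.941·0.705) = 607 - 0.941·555.
So N1* = 84.7/0.337 = 252, and then N2* = 555 - 0.705·252 = 378.

N1* ≈ 252, N2* ≈ 378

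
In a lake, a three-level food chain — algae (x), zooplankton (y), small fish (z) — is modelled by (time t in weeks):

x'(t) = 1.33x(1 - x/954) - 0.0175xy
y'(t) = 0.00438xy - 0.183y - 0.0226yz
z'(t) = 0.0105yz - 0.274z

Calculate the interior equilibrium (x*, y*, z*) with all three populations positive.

From dz/dt = 0: 0.0105y* = 0.274, so y* = 26.1.
From dx/dt = 0: 1.33(1 - x*/954) = 0.0175·26.1, giving x* = 954·(1 - 0.343) = 626.
From dy/dt = 0: 0.00438·626 - 0.183 = 0.0226z*, so z* = 2.56/0.0226 = 113.

x* ≈ 626, y* ≈ 26.1, z* ≈ 113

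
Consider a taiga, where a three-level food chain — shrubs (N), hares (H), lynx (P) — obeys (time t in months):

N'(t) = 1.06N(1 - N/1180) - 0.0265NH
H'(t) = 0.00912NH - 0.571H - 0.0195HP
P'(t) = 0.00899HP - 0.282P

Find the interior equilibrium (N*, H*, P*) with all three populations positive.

From dP/dt = 0: 0.00899H* = 0.282, so H* = 31.4.
From dN/dt = 0: 1.06(1 - N*/1180) = 0.0265·31.4, giving N* = 1180·(1 - 0.784) = 255.
From dH/dt = 0: 0.00912·255 - 0.571 = 0.0195P*, so P* = 1.75/0.0195 = 89.8.

N* ≈ 255, H* ≈ 31.4, P* ≈ 89.8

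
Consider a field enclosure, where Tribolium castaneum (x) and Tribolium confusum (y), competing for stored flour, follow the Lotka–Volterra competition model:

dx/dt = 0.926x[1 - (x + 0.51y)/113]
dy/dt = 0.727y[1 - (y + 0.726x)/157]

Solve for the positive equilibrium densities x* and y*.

Setting both brackets to zero gives the nullclines x + 0.51y = 113 and 0.726x + y = 157.
Substituting y = 157 - 0.726x into the first: x(1 - 0.51·0.726) = 113 - 0.51·157.
So x* = 32.9/0.63 = 52.3, and then y* = 157 - 0.726·52.3 = 119.

x* ≈ 52.3, y* ≈ 119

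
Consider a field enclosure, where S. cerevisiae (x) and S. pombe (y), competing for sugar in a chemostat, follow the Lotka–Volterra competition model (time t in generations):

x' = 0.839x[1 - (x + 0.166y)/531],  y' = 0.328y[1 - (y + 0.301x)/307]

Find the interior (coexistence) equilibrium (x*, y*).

Setting both brackets to zero gives the nullclines x + 0.166y = 531 and 0.301x + y = 307.
Substituting y = 307 - 0.301x into the first: x(1 - 0.166·0.301) = 531 - 0.166·307.
So x* = 480/0.95 = 505, and then y* = 307 - 0.301·505 = 155.

x* ≈ 505, y* ≈ 155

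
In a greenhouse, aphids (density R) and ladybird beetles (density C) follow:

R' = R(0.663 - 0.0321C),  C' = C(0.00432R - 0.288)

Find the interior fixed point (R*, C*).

R* ≈ 66.7, C* ≈ 20.7

Set dC/dt = 0 with C > 0: 0.00432R - 0.288 = 0, so R* = 0.288/0.00432 = 66.7.
Set dR/dt = 0 with R > 0: 0.663 - 0.0321C = 0, so C* = 0.663/0.0321 = 20.7.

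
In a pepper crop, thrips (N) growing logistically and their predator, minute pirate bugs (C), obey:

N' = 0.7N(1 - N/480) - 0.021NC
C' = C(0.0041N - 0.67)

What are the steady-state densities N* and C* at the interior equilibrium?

N* ≈ 163, C* ≈ 22

From dC/dt = 0 with C > 0: 0.0041N* = 0.67, so N* = 163.
Substitute into dN/dt = 0: 0.7(1 - 163/480) = 0.021C*.
The bracket is 0.66, giving C* = 0.462/0.021 = 22.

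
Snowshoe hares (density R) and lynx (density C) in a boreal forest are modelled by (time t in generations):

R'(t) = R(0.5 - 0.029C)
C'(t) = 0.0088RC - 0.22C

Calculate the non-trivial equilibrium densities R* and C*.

R* ≈ 25, C* ≈ 17.2

Set dC/dt = 0 with C > 0: 0.0088R - 0.22 = 0, so R* = 0.22/0.0088 = 25.
Set dR/dt = 0 with R > 0: 0.5 - 0.029C = 0, so C* = 0.5/0.029 = 17.2.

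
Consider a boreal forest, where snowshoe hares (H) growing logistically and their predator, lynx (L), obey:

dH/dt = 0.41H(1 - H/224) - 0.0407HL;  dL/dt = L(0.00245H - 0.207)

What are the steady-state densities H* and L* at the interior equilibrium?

H* ≈ 84.5, L* ≈ 6.27

From dL/dt = 0 with L > 0: 0.00245H* = 0.207, so H* = 84.5.
Substitute into dH/dt = 0: 0.41(1 - 84.5/224) = 0.0407L*.
The bracket is 0.623, giving L* = 0.255/0.0407 = 6.27.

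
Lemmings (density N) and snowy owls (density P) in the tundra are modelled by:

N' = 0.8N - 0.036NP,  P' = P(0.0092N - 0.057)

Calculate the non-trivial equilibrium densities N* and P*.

N* ≈ 6.2, P* ≈ 22.2

Set dP/dt = 0 with P > 0: 0.0092N - 0.057 = 0, so N* = 0.057/0.0092 = 6.2.
Set dN/dt = 0 with N > 0: 0.8 - 0.036P = 0, so P* = 0.8/0.036 = 22.2.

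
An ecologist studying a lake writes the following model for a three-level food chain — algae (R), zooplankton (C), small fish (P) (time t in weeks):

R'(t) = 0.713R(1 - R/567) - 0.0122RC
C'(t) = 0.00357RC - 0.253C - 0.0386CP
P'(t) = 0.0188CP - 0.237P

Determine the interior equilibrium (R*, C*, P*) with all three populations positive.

R* ≈ 445, C* ≈ 12.6, P* ≈ 34.6

From dP/dt = 0: 0.0188C* = 0.237, so C* = 12.6.
From dR/dt = 0: 0.713(1 - R*/567) = 0.0122·12.6, giving R* = 567·(1 - 0.216) = 445.
From dC/dt = 0: 0.00357·445 - 0.253 = 0.0386P*, so P* = 1.33/0.0386 = 34.6.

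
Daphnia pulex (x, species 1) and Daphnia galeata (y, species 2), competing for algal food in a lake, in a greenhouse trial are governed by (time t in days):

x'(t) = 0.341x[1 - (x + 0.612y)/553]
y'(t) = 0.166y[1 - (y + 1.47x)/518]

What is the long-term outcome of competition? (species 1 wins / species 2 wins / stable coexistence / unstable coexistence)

Compare the nullcline intercepts: K1/α12 = 553/0.612 = 904 > K2 = 518; K2/α21 = 518/1.47 = 352 < K1 = 553.
Since the inequalities point opposite ways, species 1 can invade but species 2 cannot.

species 1 excludes species 2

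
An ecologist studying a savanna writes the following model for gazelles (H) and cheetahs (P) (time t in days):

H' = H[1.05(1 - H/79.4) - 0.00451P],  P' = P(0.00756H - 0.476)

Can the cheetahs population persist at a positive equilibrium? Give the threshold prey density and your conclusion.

Threshold H = 63; K > 63, so yes, the predator persists.

The predator equation gives dP/dt > 0 only when H > 0.476/0.00756 = 63.
Without the predator, H → K = 79.4. Since 79.4 > 63, the predator can invade and persist.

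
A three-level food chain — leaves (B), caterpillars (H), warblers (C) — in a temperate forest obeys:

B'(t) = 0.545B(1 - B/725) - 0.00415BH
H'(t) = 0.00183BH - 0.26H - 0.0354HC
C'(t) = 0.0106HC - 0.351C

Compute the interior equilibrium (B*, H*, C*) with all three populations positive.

From dC/dt = 0: 0.0106H* = 0.351, so H* = 33.1.
From dB/dt = 0: 0.545(1 - B*/725) = 0.00415·33.1, giving B* = 725·(1 - 0.252) = 542.
From dH/dt = 0: 0.00183·542 - 0.26 = 0.0354C*, so C* = 0.732/0.0354 = 20.7.

B* ≈ 542, H* ≈ 33.1, C* ≈ 20.7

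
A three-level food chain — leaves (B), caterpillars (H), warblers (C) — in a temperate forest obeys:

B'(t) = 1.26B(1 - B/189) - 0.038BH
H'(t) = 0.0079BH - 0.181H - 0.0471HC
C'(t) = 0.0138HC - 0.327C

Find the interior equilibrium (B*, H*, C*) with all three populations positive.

B* ≈ 53.9, H* ≈ 23.7, C* ≈ 5.2

From dC/dt = 0: 0.0138H* = 0.327, so H* = 23.7.
From dB/dt = 0: 1.26(1 - B*/189) = 0.038·23.7, giving B* = 189·(1 - 0.715) = 53.9.
From dH/dt = 0: 0.0079·53.9 - 0.181 = 0.0471C*, so C* = 0.245/0.0471 = 5.2.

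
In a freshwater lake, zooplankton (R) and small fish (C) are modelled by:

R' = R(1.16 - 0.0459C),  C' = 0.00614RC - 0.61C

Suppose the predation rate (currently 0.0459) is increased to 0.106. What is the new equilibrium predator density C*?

C* ≈ 10.9

At the interior fixed point, setting dR/dt = 0 with R > 0 fixes C* = (prey growth rate)/(RC coefficient) — independent of the other coefficients.
With the change, C* = 1.16/0.106 = 10.9; it falls from 25.3.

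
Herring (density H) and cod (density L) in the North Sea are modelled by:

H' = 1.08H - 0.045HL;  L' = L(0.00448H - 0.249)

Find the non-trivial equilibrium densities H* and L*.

H* ≈ 55.6, L* ≈ 24

Set dL/dt = 0 with L > 0: 0.00448H - 0.249 = 0, so H* = 0.249/0.00448 = 55.6.
Set dH/dt = 0 with H > 0: 1.08 - 0.045L = 0, so L* = 1.08/0.045 = 24.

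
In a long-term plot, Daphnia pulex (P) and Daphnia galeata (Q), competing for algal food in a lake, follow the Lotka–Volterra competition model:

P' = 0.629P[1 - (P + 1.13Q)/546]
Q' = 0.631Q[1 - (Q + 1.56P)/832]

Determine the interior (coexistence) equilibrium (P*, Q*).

Setting both brackets to zero gives the nullclines P + 1.13Q = 546 and 1.56P + Q = 832.
Substituting Q = 832 - 1.56P into the first: P(1 - 1.13·1.56) = 546 - 1.13·832.
So P* = -394/-0.763 = 517, and then Q* = 832 - 1.56·517 = 25.9.

P* ≈ 517, Q* ≈ 25.9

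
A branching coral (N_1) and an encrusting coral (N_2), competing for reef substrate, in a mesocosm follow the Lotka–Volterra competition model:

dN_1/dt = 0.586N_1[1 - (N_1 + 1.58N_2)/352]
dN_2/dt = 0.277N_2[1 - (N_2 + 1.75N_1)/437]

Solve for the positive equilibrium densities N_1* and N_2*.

N_1* ≈ 192, N_2* ≈ 101

Setting both brackets to zero gives the nullclines N_1 + 1.58N_2 = 352 and 1.75N_1 + N_2 = 437.
Substituting N_2 = 437 - 1.75N_1 into the first: N_1(1 - 1.58·1.75) = 352 - 1.58·437.
So N_1* = -338/-1.77 = 192, and then N_2* = 437 - 1.75·192 = 101.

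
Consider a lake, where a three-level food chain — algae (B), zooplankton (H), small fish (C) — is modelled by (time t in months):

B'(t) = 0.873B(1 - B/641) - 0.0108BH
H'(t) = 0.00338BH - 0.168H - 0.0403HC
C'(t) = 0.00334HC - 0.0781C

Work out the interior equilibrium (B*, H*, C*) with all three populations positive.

B* ≈ 456, H* ≈ 23.4, C* ≈ 34

From dC/dt = 0: 0.00334H* = 0.0781, so H* = 23.4.
From dB/dt = 0: 0.873(1 - B*/641) = 0.0108·23.4, giving B* = 641·(1 - 0.289) = 456.
From dH/dt = 0: 0.00338·456 - 0.168 = 0.0403C*, so C* = 1.37/0.0403 = 34.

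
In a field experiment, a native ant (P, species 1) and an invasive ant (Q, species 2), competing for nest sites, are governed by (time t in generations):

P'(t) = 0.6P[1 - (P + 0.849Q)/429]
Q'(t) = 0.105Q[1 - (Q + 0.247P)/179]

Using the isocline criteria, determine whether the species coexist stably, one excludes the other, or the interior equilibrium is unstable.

stable coexistence

Compare the nullcline intercepts: K1/α12 = 429/0.849 = 505 > K2 = 179; K2/α21 = 179/0.247 = 725 > K1 = 429.
Since both inequalities hold, each species can invade when rare, so the interior equilibrium is stable.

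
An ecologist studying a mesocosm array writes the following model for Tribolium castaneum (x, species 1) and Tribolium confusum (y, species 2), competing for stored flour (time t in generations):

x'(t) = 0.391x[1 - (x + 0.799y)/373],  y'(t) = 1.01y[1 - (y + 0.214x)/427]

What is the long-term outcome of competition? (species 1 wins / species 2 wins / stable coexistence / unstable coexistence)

Compare the nullcline intercepts: K1/α12 = 373/0.799 = 467 > K2 = 427; K2/α21 = 427/0.214 = 2000 > K1 = 373.
Since both inequalities hold, each species can invade when rare, so the interior equilibrium is stable.

stable coexistence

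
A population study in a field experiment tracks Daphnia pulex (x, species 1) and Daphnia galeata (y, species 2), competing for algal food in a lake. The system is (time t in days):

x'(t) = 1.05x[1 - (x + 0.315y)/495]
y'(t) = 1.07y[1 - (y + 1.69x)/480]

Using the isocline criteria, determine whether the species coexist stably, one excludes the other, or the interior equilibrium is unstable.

species 1 excludes species 2

Compare the nullcline intercepts: K1/α12 = 495/0.315 = 1570 > K2 = 480; K2/α21 = 480/1.69 = 284 < K1 = 495.
Since the inequalities point opposite ways, species 1 can invade but species 2 cannot.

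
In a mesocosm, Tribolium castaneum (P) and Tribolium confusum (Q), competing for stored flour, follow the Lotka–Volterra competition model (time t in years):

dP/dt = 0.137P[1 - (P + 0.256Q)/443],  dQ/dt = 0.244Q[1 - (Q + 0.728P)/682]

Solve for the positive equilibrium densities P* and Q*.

P* ≈ 330, Q* ≈ 442

Setting both brackets to zero gives the nullclines P + 0.256Q = 443 and 0.728P + Q = 682.
Substituting Q = 682 - 0.728P into the first: P(1 - 0.256·0.728) = 443 - 0.256·682.
So P* = 268/0.814 = 330, and then Q* = 682 - 0.728·330 = 442.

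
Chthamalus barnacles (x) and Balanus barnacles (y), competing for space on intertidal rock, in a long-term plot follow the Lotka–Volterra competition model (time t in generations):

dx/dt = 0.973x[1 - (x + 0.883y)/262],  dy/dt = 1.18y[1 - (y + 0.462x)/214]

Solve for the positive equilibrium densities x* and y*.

Setting both brackets to zero gives the nullclines x + 0.883y = 262 and 0.462x + y = 214.
Substituting y = 214 - 0.462x into the first: x(1 - 0.883·0.462) = 262 - 0.883·214.
So x* = 73/0.592 = 123, and then y* = 214 - 0.462·123 = 157.

x* ≈ 123, y* ≈ 157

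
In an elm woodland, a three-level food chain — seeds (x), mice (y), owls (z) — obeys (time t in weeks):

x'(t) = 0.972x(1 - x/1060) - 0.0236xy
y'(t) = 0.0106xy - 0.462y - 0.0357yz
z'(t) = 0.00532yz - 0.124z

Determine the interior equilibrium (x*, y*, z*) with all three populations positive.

x* ≈ 460, y* ≈ 23.3, z* ≈ 124

From dz/dt = 0: 0.00532y* = 0.124, so y* = 23.3.
From dx/dt = 0: 0.972(1 - x*/1060) = 0.0236·23.3, giving x* = 1060·(1 - 0.566) = 460.
From dy/dt = 0: 0.0106·460 - 0.462 = 0.0357z*, so z* = 4.42/0.0357 = 124.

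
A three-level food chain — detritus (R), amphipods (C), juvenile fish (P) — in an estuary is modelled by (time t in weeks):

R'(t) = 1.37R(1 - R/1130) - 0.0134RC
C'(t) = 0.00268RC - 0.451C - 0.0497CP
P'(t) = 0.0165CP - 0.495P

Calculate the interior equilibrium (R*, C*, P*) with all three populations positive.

R* ≈ 798, C* ≈ 30, P* ≈ 34

From dP/dt = 0: 0.0165C* = 0.495, so C* = 30.
From dR/dt = 0: 1.37(1 - R*/1130) = 0.0134·30, giving R* = 1130·(1 - 0.293) = 798.
From dC/dt = 0: 0.00268·798 - 0.451 = 0.0497P*, so P* = 1.69/0.0497 = 34.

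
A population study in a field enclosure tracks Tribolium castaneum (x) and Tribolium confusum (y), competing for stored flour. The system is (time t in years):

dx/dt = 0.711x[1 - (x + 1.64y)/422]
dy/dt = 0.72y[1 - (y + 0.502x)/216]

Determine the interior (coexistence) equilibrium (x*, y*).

Setting both brackets to zero gives the nullclines x + 1.64y = 422 and 0.502x + y = 216.
Substituting y = 216 - 0.502x into the first: x(1 - 1.64·0.502) = 422 - 1.64·216.
So x* = 67.8/0.177 = 383, and then y* = 216 - 0.502·383 = 23.5.

x* ≈ 383, y* ≈ 23.5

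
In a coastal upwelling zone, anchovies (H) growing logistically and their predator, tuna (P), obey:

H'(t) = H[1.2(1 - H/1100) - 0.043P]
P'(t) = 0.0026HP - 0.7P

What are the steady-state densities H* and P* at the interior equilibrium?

H* ≈ 269, P* ≈ 21.1

From dP/dt = 0 with P > 0: 0.0026H* = 0.7, so H* = 269.
Substitute into dH/dt = 0: 1.2(1 - 269/1100) = 0.043P*.
The bracket is 0.755, giving P* = 0.906/0.043 = 21.1.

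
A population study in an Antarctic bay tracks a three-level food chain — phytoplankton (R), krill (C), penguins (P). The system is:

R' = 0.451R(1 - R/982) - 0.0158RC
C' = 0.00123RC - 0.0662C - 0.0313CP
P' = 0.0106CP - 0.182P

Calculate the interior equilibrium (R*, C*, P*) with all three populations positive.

From dP/dt = 0: 0.0106C* = 0.182, so C* = 17.2.
From dR/dt = 0: 0.451(1 - R*/982) = 0.0158·17.2, giving R* = 982·(1 - 0.602) = 391.
From dC/dt = 0: 0.00123·391 - 0.0662 = 0.0313P*, so P* = 0.415/0.0313 = 13.3.

R* ≈ 391, C* ≈ 17.2, P* ≈ 13.3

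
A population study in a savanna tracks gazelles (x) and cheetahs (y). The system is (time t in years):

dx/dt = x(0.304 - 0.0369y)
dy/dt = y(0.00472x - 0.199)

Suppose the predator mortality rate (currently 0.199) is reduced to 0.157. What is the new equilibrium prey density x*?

x* ≈ 33.3

At the interior fixed point, setting dy/dt = 0 with y > 0 fixes x* = (predator death rate)/(xy coefficient) — independent of the other coefficients.
With the change, x* = 0.157/0.00472 = 33.3; it falls from 42.2.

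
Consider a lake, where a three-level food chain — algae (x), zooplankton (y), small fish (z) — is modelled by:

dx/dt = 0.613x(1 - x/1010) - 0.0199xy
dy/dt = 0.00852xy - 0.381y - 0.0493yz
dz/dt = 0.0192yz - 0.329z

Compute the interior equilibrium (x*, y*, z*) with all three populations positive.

From dz/dt = 0: 0.0192y* = 0.329, so y* = 17.1.
From dx/dt = 0: 0.613(1 - x*/1010) = 0.0199·17.1, giving x* = 1010·(1 - 0.556) = 448.
From dy/dt = 0: 0.00852·448 - 0.381 = 0.0493z*, so z* = 3.44/0.0493 = 69.7.

x* ≈ 448, y* ≈ 17.1, z* ≈ 69.7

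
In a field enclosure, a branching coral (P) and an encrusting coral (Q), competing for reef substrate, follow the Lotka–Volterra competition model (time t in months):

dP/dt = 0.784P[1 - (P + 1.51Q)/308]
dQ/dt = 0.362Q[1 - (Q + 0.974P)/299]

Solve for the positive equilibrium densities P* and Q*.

Setting both brackets to zero gives the nullclines P + 1.51Q = 308 and 0.974P + Q = 299.
Substituting Q = 299 - 0.974P into the first: P(1 - 1.51·0.974) = 308 - 1.51·299.
So P* = -143/-0.471 = 305, and then Q* = 299 - 0.974·305 = 2.11.

P* ≈ 305, Q* ≈ 2.11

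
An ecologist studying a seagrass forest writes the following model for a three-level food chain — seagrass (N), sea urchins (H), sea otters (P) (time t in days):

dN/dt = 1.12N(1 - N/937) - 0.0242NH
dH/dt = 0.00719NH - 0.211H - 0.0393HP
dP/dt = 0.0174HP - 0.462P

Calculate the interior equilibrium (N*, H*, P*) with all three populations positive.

N* ≈ 399, H* ≈ 26.6, P* ≈ 67.7

From dP/dt = 0: 0.0174H* = 0.462, so H* = 26.6.
From dN/dt = 0: 1.12(1 - N*/937) = 0.0242·26.6, giving N* = 937·(1 - 0.574) = 399.
From dH/dt = 0: 0.00719·399 - 0.211 = 0.0393P*, so P* = 2.66/0.0393 = 67.7.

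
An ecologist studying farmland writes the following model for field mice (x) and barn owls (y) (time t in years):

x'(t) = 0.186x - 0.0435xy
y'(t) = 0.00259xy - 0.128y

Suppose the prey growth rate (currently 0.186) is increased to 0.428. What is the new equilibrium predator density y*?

At the interior fixed point, setting dx/dt = 0 with x > 0 fixes y* = (prey growth rate)/(xy coefficient) — independent of the other coefficients.
With the change, y* = 0.428/0.0435 = 9.84; it rises from 4.28.

y* ≈ 9.84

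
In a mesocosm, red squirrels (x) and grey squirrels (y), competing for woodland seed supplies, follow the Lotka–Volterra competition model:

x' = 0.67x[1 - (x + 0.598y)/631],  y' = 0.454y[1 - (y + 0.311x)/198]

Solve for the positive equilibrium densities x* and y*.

Setting both brackets to zero gives the nullclines x + 0.598y = 631 and 0.311x + y = 198.
Substituting y = 198 - 0.311x into the first: x(1 - 0.598·0.311) = 631 - 0.598·198.
So x* = 513/0.814 = 630, and then y* = 198 - 0.311·630 = 2.16.

x* ≈ 630, y* ≈ 2.16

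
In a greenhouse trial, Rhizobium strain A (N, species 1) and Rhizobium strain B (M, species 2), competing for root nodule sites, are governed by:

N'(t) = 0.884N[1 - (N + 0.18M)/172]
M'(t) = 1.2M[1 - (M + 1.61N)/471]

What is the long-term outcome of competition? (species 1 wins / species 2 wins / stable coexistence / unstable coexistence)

Compare the nullcline intercepts: K1/α12 = 172/0.18 = 956 > K2 = 471; K2/α21 = 471/1.61 = 293 > K1 = 172.
Since both inequalities hold, each species can invade when rare, so the interior equilibrium is stable.

stable coexistence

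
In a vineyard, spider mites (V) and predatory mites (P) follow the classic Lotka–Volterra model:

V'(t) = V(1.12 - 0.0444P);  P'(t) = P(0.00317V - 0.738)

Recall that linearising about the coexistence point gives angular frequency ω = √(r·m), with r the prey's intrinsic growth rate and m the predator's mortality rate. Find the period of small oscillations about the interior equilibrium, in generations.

Here r = 1.12 and m = 0.738, so r·m = 0.827.
ω = √0.827 = 0.909 per generation, hence T = 2π/ω ≈ 6.91 generations.

T ≈ 6.91 generations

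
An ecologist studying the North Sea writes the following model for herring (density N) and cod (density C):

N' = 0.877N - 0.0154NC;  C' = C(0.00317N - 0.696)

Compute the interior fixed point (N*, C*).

N* ≈ 220, C* ≈ 56.9

Set dC/dt = 0 with C > 0: 0.00317N - 0.696 = 0, so N* = 0.696/0.00317 = 220.
Set dN/dt = 0 with N > 0: 0.877 - 0.0154C = 0, so C* = 0.877/0.0154 = 56.9.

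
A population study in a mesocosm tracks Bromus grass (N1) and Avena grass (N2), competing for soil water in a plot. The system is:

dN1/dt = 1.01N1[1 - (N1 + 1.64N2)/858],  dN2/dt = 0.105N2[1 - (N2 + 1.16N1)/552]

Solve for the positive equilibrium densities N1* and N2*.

Setting both brackets to zero gives the nullclines N1 + 1.64N2 = 858 and 1.16N1 + N2 = 552.
Substituting N2 = 552 - 1.16N1 into the first: N1(1 - 1.64·1.16) = 858 - 1.64·552.
So N1* = -47.3/-0.902 = 52.4, and then N2* = 552 - 1.16·52.4 = 491.

N1* ≈ 52.4, N2* ≈ 491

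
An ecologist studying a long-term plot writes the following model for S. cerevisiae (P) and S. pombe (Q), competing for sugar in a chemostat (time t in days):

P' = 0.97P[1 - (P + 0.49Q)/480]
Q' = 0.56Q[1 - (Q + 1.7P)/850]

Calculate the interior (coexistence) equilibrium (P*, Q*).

Setting both brackets to zero gives the nullclines P + 0.49Q = 480 and 1.7P + Q = 850.
Substituting Q = 850 - 1.7P into the first: P(1 - 0.49·1.7) = 480 - 0.49·850.
So P* = 63.5/0.167 = 380, and then Q* = 850 - 1.7·380 = 204.

P* ≈ 380, Q* ≈ 204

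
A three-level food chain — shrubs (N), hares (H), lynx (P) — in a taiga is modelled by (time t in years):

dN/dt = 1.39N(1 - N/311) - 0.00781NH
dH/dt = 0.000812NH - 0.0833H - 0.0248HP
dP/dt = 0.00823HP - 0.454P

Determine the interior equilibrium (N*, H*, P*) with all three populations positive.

From dP/dt = 0: 0.00823H* = 0.454, so H* = 55.2.
From dN/dt = 0: 1.39(1 - N*/311) = 0.00781·55.2, giving N* = 311·(1 - 0.31) = 215.
From dH/dt = 0: 0.000812·215 - 0.0833 = 0.0248P*, so P* = 0.091/0.0248 = 3.67.

N* ≈ 215, H* ≈ 55.2, P* ≈ 3.67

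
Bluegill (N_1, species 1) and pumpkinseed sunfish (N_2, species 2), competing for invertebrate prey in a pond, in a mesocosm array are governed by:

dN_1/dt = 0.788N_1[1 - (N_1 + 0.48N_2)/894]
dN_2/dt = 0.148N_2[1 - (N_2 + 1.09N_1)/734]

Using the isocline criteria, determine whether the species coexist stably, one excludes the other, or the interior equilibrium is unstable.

Compare the nullcline intercepts: K1/α12 = 894/0.48 = 1860 > K2 = 734; K2/α21 = 734/1.09 = 673 < K1 = 894.
Since the inequalities point opposite ways, species 1 can invade but species 2 cannot.

species 1 excludes species 2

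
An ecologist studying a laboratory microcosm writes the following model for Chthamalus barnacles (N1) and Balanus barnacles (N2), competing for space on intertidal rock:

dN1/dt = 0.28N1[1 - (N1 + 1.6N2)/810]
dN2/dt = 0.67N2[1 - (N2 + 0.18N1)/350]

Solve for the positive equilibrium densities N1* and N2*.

Setting both brackets to zero gives the nullclines N1 + 1.6N2 = 810 and 0.18N1 + N2 = 350.
Substituting N2 = 350 - 0.18N1 into the first: N1(1 - 1.6·0.18) = 810 - 1.6·350.
So N1* = 250/0.712 = 351, and then N2* = 350 - 0.18·351 = 287.

N1* ≈ 351, N2* ≈ 287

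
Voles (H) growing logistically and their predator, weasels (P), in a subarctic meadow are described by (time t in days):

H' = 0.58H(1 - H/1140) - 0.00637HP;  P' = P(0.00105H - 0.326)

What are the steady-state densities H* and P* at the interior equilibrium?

From dP/dt = 0 with P > 0: 0.00105H* = 0.326, so H* = 310.
Substitute into dH/dt = 0: 0.58(1 - 310/1140) = 0.00637P*.
The bracket is 0.728, giving P* = 0.422/0.00637 = 66.3.

H* ≈ 310, P* ≈ 66.3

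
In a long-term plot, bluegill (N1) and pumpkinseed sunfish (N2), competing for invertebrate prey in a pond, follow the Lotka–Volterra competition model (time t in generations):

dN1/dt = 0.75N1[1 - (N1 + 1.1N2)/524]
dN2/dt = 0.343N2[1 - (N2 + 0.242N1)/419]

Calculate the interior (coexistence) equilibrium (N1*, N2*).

Setting both brackets to zero gives the nullclines N1 + 1.1N2 = 524 and 0.242N1 + N2 = 419.
Substituting N2 = 419 - 0.242N1 into the first: N1(1 - 1.1·0.242) = 524 - 1.1·419.
So N1* = 63.1/0.734 = 86, and then N2* = 419 - 0.242·86 = 398.

N1* ≈ 86, N2* ≈ 398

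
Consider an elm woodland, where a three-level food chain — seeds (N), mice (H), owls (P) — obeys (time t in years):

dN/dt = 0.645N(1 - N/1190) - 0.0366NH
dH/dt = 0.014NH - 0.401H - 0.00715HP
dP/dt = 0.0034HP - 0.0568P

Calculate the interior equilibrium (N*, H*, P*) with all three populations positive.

N* ≈ 61.9, H* ≈ 16.7, P* ≈ 65.2

From dP/dt = 0: 0.0034H* = 0.0568, so H* = 16.7.
From dN/dt = 0: 0.645(1 - N*/1190) = 0.0366·16.7, giving N* = 1190·(1 - 0.948) = 61.9.
From dH/dt = 0: 0.014·61.9 - 0.401 = 0.00715P*, so P* = 0.466/0.00715 = 65.2.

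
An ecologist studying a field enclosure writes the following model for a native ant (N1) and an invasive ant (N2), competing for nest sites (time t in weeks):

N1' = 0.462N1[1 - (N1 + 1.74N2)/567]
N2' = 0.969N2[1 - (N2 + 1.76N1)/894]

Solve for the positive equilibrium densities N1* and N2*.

N1* ≈ 479, N2* ≈ 50.4

Setting both brackets to zero gives the nullclines N1 + 1.74N2 = 567 and 1.76N1 + N2 = 894.
Substituting N2 = 894 - 1.76N1 into the first: N1(1 - 1.74·1.76) = 567 - 1.74·894.
So N1* = -989/-2.06 = 479, and then N2* = 894 - 1.76·479 = 50.4.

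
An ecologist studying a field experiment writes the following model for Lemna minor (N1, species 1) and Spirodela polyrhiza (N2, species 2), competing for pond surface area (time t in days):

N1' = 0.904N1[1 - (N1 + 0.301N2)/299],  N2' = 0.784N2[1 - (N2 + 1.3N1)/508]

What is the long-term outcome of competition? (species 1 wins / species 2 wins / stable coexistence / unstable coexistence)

Compare the nullcline intercepts: K1/α12 = 299/0.301 = 993 > K2 = 508; K2/α21 = 508/1.3 = 391 > K1 = 299.
Since both inequalities hold, each species can invade when rare, so the interior equilibrium is stable.

stable coexistence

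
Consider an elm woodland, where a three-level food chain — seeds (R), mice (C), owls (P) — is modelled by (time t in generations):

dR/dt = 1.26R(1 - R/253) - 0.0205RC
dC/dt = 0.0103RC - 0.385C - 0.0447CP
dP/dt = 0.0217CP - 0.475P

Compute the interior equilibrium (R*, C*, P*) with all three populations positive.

From dP/dt = 0: 0.0217C* = 0.475, so C* = 21.9.
From dR/dt = 0: 1.26(1 - R*/253) = 0.0205·21.9, giving R* = 253·(1 - 0.356) = 163.
From dC/dt = 0: 0.0103·163 - 0.385 = 0.0447P*, so P* = 1.29/0.0447 = 28.9.

R* ≈ 163, C* ≈ 21.9, P* ≈ 28.9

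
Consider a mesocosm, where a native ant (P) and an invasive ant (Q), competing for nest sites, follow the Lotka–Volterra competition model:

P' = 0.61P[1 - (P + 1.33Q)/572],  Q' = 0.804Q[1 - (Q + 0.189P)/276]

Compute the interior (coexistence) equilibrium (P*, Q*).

P* ≈ 274, Q* ≈ 224

Setting both brackets to zero gives the nullclines P + 1.33Q = 572 and 0.189P + Q = 276.
Substituting Q = 276 - 0.189P into the first: P(1 - 1.33·0.189) = 572 - 1.33·276.
So P* = 205/0.749 = 274, and then Q* = 276 - 0.189·274 = 224.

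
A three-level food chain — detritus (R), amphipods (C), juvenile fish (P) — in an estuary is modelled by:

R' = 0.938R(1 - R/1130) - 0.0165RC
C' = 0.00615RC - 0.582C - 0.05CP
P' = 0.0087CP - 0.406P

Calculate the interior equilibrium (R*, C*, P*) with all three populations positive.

R* ≈ 202, C* ≈ 46.7, P* ≈ 13.3

From dP/dt = 0: 0.0087C* = 0.406, so C* = 46.7.
From dR/dt = 0: 0.938(1 - R*/1130) = 0.0165·46.7, giving R* = 1130·(1 - 0.821) = 202.
From dC/dt = 0: 0.00615·202 - 0.582 = 0.05P*, so P* = 0.663/0.05 = 13.3.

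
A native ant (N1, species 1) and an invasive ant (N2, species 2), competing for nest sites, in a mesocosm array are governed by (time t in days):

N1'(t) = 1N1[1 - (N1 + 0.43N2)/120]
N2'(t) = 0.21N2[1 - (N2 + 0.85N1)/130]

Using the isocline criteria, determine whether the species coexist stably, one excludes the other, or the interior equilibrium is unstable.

stable coexistence

Compare the nullcline intercepts: K1/α12 = 120/0.43 = 279 > K2 = 130; K2/α21 = 130/0.85 = 153 > K1 = 120.
Since both inequalities hold, each species can invade when rare, so the interior equilibrium is stable.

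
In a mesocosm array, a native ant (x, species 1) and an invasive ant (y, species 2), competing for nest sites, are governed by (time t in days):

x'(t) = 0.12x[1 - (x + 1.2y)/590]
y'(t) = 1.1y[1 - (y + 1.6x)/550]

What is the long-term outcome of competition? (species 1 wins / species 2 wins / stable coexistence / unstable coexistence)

unstable coexistence (outcome depends on initial conditions)

Compare the nullcline intercepts: K1/α12 = 590/1.2 = 492 < K2 = 550; K2/α21 = 550/1.6 = 344 < K1 = 590.
Since both are reversed, neither can invade when rare; the interior point is a saddle.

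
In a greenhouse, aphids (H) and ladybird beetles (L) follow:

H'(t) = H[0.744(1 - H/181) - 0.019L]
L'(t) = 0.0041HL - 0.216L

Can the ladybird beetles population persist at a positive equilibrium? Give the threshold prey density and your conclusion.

The predator equation gives dL/dt > 0 only when H > 0.216/0.0041 = 52.7.
Without the predator, H → K = 181. Since 181 > 52.7, the predator can invade and persist.

Threshold H = 52.7; K > 52.7, so yes, the predator persists.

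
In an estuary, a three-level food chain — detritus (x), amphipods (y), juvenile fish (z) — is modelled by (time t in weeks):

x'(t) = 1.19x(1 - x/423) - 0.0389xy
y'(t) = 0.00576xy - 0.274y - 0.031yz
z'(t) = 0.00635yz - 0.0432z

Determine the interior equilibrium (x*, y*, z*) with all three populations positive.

From dz/dt = 0: 0.00635y* = 0.0432, so y* = 6.8.
From dx/dt = 0: 1.19(1 - x*/423) = 0.0389·6.8, giving x* = 423·(1 - 0.222) = 329.
From dy/dt = 0: 0.00576·329 - 0.274 = 0.031z*, so z* = 1.62/0.031 = 52.3.

x* ≈ 329, y* ≈ 6.8, z* ≈ 52.3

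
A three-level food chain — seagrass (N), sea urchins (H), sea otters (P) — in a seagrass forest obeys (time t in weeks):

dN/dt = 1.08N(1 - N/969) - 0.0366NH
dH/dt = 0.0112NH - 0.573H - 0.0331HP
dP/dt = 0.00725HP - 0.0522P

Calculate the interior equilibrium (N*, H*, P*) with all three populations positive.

From dP/dt = 0: 0.00725H* = 0.0522, so H* = 7.2.
From dN/dt = 0: 1.08(1 - N*/969) = 0.0366·7.2, giving N* = 969·(1 - 0.244) = 733.
From dH/dt = 0: 0.0112·733 - 0.573 = 0.0331P*, so P* = 7.63/0.0331 = 231.

N* ≈ 733, H* ≈ 7.2, P* ≈ 231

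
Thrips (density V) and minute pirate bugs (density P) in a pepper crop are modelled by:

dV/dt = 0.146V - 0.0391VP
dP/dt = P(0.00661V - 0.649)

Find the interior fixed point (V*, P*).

V* ≈ 98.2, P* ≈ 3.73

Set dP/dt = 0 with P > 0: 0.00661V - 0.649 = 0, so V* = 0.649/0.00661 = 98.2.
Set dV/dt = 0 with V > 0: 0.146 - 0.0391P = 0, so P* = 0.146/0.0391 = 3.73.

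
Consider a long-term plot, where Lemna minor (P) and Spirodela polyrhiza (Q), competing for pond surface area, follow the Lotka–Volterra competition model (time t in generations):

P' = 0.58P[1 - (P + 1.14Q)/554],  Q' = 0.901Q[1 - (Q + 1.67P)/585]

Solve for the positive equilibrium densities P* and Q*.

P* ≈ 125, Q* ≈ 376

Setting both brackets to zero gives the nullclines P + 1.14Q = 554 and 1.67P + Q = 585.
Substituting Q = 585 - 1.67P into the first: P(1 - 1.14·1.67) = 554 - 1.14·585.
So P* = -113/-0.904 = 125, and then Q* = 585 - 1.67·125 = 376.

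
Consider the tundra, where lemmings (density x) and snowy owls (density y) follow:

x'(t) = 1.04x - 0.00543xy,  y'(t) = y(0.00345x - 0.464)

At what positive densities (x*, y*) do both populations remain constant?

x* ≈ 134, y* ≈ 192

Set dy/dt = 0 with y > 0: 0.00345x - 0.464 = 0, so x* = 0.464/0.00345 = 134.
Set dx/dt = 0 with x > 0: 1.04 - 0.00543y = 0, so y* = 1.04/0.00543 = 192.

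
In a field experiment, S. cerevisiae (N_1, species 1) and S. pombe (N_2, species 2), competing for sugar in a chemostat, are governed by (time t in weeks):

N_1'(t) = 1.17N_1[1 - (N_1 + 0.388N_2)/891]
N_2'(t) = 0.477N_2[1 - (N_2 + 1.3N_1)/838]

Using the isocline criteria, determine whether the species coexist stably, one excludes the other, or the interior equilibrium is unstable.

Compare the nullcline intercepts: K1/α12 = 891/0.388 = 2300 > K2 = 838; K2/α21 = 838/1.3 = 645 < K1 = 891.
Since the inequalities point opposite ways, species 1 can invade but species 2 cannot.

species 1 excludes species 2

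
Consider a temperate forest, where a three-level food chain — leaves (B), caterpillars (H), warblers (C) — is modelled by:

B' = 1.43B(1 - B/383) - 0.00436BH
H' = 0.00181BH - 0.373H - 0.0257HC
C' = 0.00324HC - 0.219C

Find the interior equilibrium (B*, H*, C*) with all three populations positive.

From dC/dt = 0: 0.00324H* = 0.219, so H* = 67.6.
From dB/dt = 0: 1.43(1 - B*/383) = 0.00436·67.6, giving B* = 383·(1 - 0.206) = 304.
From dH/dt = 0: 0.00181·304 - 0.373 = 0.0257C*, so C* = 0.177/0.0257 = 6.9.

B* ≈ 304, H* ≈ 67.6, C* ≈ 6.9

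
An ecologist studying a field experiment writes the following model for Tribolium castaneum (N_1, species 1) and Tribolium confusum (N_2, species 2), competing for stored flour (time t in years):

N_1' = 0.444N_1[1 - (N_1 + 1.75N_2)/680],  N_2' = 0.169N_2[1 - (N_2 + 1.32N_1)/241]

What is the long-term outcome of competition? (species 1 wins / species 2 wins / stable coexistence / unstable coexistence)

Compare the nullcline intercepts: K1/α12 = 680/1.75 = 389 > K2 = 241; K2/α21 = 241/1.32 = 183 < K1 = 680.
Since the inequalities point opposite ways, species 1 can invade but species 2 cannot.

species 1 excludes species 2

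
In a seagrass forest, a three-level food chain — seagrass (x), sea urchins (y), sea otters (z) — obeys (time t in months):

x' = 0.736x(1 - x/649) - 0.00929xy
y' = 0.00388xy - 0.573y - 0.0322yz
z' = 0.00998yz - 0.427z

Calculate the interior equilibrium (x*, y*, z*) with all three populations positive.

x* ≈ 299, y* ≈ 42.8, z* ≈ 18.2

From dz/dt = 0: 0.00998y* = 0.427, so y* = 42.8.
From dx/dt = 0: 0.736(1 - x*/649) = 0.00929·42.8, giving x* = 649·(1 - 0.54) = 299.
From dy/dt = 0: 0.00388·299 - 0.573 = 0.0322z*, so z* = 0.585/0.0322 = 18.2.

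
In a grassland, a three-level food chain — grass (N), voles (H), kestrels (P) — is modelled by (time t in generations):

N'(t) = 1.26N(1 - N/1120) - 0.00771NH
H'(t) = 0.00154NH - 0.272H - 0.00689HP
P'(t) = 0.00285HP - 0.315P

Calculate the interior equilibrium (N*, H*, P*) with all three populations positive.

N* ≈ 363, H* ≈ 111, P* ≈ 41.6

From dP/dt = 0: 0.00285H* = 0.315, so H* = 111.
From dN/dt = 0: 1.26(1 - N*/1120) = 0.00771·111, giving N* = 1120·(1 - 0.676) = 363.
From dH/dt = 0: 0.00154·363 - 0.272 = 0.00689P*, so P* = 0.286/0.00689 = 41.6.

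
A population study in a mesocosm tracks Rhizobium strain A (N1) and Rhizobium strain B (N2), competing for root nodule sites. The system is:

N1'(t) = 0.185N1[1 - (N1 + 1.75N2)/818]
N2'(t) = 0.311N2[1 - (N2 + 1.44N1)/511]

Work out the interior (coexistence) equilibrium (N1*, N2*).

Setting both brackets to zero gives the nullclines N1 + 1.75N2 = 818 and 1.44N1 + N2 = 511.
Substituting N2 = 511 - 1.44N1 into the first: N1(1 - 1.75·1.44) = 818 - 1.75·511.
So N1* = -76.2/-1.52 = 50.2, and then N2* = 511 - 1.44·50.2 = 439.

N1* ≈ 50.2, N2* ≈ 439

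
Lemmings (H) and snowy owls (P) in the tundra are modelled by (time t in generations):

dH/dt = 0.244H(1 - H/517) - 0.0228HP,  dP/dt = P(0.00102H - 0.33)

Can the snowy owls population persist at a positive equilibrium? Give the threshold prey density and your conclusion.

The predator equation gives dP/dt > 0 only when H > 0.33/0.00102 = 324.
Without the predator, H → K = 517. Since 517 > 324, the predator can invade and persist.

Threshold H = 324; K > 324, so yes, the predator persists.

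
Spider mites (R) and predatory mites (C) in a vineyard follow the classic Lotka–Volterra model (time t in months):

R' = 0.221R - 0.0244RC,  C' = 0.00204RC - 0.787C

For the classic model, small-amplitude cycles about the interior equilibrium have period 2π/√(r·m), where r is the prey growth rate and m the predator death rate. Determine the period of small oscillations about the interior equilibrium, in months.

T ≈ 15.1 months

Here r = 0.221 and m = 0.787, so r·m = 0.174.
ω = √0.174 = 0.417 per month, hence T = 2π/ω ≈ 15.1 months.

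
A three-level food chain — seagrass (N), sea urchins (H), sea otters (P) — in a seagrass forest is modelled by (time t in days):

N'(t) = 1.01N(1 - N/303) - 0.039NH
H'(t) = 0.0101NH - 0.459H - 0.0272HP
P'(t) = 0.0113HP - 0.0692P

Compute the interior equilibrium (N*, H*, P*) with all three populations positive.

From dP/dt = 0: 0.0113H* = 0.0692, so H* = 6.12.
From dN/dt = 0: 1.01(1 - N*/303) = 0.039·6.12, giving N* = 303·(1 - 0.236) = 231.
From dH/dt = 0: 0.0101·231 - 0.459 = 0.0272P*, so P* = 1.88/0.0272 = 69.

N* ≈ 231, H* ≈ 6.12, P* ≈ 69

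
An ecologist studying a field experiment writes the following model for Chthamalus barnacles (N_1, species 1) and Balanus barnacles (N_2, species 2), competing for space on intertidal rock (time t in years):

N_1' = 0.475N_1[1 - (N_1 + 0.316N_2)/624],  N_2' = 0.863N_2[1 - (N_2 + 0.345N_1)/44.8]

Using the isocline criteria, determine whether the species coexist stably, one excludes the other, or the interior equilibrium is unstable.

Compare the nullcline intercepts: K1/α12 = 624/0.316 = 1970 > K2 = 44.8; K2/α21 = 44.8/0.345 = 130 < K1 = 624.
Since the inequalities point opposite ways, species 1 can invade but species 2 cannot.

species 1 excludes species 2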